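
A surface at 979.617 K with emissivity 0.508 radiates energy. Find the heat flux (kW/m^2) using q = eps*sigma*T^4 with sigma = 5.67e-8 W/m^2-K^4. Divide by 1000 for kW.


T^4 = 9.2093e+11
q = 0.508 * 5.67e-8 * 9.2093e+11 / 1000 = 26.526 kW/m^2

26.526 kW/m^2


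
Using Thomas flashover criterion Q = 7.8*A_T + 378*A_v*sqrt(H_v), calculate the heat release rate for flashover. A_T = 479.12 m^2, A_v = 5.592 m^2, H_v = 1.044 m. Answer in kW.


7.8*A_T = 3737.136
sqrt(H_v) = 1.0218
378*A_v*sqrt(H_v) = 2159.8
Q = 3737.136 + 2159.8 = 5896.9 kW

5896.9 kW


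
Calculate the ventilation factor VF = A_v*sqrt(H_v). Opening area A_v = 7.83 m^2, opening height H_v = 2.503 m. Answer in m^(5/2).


sqrt(H_v) = 1.5821
VF = 7.83 * 1.5821 = 12.388 m^(5/2)

12.388 m^(5/2)


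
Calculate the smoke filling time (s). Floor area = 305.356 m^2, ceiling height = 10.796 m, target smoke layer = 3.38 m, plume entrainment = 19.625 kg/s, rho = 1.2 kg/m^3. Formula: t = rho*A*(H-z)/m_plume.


H - z = 7.416 m
t = 1.2 * 305.356 * 7.416 / 19.625 = 138.47 s

138.47 s


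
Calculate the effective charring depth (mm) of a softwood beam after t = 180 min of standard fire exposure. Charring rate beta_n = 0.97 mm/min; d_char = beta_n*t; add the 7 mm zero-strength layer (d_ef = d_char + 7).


d_char = 0.97 * 180 = 174.6 mm
d_ef = 174.6 + 1.0*7 = 181.6 mm

181.6 mm


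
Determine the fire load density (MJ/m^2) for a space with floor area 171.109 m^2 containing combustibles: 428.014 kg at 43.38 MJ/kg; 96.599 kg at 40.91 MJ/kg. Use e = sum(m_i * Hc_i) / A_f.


Total energy = 428.014*43.38 + 96.599*40.91
= 18567.25 + 3951.865
= 22519.11 MJ
e = 22519.11 / 171.109 = 131.61 MJ/m^2

131.61 MJ/m^2


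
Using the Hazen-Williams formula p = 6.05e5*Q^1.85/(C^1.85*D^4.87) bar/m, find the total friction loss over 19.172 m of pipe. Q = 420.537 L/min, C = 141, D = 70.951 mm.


Q^1.85 = 71456
C^1.85 = 9463.6
D^4.87 = 1.0332e+09
p/m = 0.0044215 bar/m
p_total = 0.0044215 * 19.172 = 0.084769 bar

0.084769 bar


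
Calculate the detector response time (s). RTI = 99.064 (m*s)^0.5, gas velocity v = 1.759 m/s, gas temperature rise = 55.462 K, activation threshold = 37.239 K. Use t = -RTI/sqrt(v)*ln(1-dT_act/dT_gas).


dT_act/dT_gas = 0.67143
ln(1 - 0.67143) = -1.1130
t = -99.064 / sqrt(1.759) * -1.1130 = 83.135 s

83.135 s


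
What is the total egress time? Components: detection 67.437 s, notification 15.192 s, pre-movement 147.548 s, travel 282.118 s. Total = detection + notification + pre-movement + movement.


Total = 67.437 + 15.192 + 147.548 + 282.118 = 512.295 s

512.295 s


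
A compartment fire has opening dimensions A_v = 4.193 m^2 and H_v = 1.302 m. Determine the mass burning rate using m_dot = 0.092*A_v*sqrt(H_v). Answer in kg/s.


sqrt(H_v) = 1.1411
m_dot = 0.092 * 4.193 * 1.1411 = 0.44017 kg/s

0.44017 kg/s


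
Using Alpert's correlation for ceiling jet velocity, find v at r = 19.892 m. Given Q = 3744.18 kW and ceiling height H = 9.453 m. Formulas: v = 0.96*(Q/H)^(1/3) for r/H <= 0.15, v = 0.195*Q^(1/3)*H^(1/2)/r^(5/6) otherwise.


r/H = 19.892 / 9.453 = 2.1043
r/H > 0.15, so v = 0.195*Q^(1/3)*H^(1/2)/r^(5/6)
Q^(1/3) = 15.528
H^(1/2) = 3.0746
r^(5/6) = 12.085
v = 0.195 * 15.528 * 3.0746 / 12.085 = 0.77038 m/s

0.77038 m/s


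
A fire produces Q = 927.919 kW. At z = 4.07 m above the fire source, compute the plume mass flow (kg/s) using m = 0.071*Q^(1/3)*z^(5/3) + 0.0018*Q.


Q^(1/3) = 9.7537
z^(5/3) = 10.375
First term = 0.071 * 9.7537 * 10.375 = 7.1849
Second term = 0.0018 * 927.919 = 1.6703
m = 8.8551 kg/s

8.8551 kg/s


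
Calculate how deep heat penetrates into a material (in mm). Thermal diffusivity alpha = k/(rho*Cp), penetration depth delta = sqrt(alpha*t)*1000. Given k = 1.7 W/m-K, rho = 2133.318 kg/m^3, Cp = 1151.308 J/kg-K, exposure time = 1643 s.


alpha = 1.7 / (2133.318 * 1151.308) = 6.9215e-07 m^2/s
alpha * t = 0.0011372
delta = sqrt(0.0011372) * 1000 = 33.722 mm

33.722 mm


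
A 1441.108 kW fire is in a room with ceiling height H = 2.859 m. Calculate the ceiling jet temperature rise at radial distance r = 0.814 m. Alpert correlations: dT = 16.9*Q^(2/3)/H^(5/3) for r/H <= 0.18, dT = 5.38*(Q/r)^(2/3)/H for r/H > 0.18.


r/H = 0.814 / 2.859 = 0.28471
r/H > 0.18, so dT = 5.38*(Q/r)^(2/3)/H
Q/r = 1770.4
(Q/r)^(2/3) = 146.35
dT = 5.38 * 146.35 / 2.859 = 275.39 K

275.39 K


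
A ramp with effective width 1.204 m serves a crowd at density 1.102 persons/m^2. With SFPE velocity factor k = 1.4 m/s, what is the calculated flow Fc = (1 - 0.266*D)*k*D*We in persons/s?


1 - 0.266*D = 1 - 0.266*1.102 = 0.70687
Fs = 0.70687 * 1.4 * 1.102 = 1.0906 persons/(s*m)
Fc = 1.0906 * 1.204 = 1.3130 persons/s

1.3130 persons/s


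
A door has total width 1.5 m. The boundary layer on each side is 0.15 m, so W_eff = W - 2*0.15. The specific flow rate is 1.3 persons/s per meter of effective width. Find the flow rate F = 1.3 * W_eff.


W_eff = 1.5 - 0.30 = 1.2 m
F = 1.3 * 1.2 = 1.56 persons/s

1.56 persons/s


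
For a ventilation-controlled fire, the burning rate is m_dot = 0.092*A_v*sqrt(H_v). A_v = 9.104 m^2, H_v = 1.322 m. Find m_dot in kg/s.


sqrt(H_v) = 1.1498
m_dot = 0.092 * 9.104 * 1.1498 = 0.96302 kg/s

0.96302 kg/s


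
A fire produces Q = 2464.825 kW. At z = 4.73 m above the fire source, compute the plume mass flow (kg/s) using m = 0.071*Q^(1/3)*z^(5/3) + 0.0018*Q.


Q^(1/3) = 13.508
z^(5/3) = 13.328
First term = 0.071 * 13.508 * 13.328 = 12.783
Second term = 0.0018 * 2464.825 = 4.4367
m = 17.219 kg/s

17.219 kg/s


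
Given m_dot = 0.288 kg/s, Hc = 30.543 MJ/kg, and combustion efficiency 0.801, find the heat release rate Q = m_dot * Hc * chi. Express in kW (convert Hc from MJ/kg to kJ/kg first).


Hc = 30.543 MJ/kg = 30.543 * 1000 kJ/kg = 30543 kJ/kg
Q = 0.288 kg/s * 30543 kJ/kg * 0.801 = 7045.9 kW

7045.9 kW


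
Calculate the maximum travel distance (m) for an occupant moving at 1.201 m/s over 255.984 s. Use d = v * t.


d = 1.201 * 255.984 = 307.44 m

307.44 m


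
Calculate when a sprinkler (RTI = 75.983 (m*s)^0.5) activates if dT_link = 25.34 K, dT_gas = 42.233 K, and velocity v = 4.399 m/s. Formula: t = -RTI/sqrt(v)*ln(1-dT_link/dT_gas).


dT_link/dT_gas = 0.60000
ln(1 - 0.60000) = -0.91630
t = -75.983 / sqrt(4.399) * -0.91630 = 33.195 s

33.195 s


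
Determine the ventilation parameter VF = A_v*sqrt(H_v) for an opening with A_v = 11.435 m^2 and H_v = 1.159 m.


sqrt(H_v) = 1.0766
VF = 11.435 * 1.0766 = 12.311 m^(5/2)

12.311 m^(5/2)


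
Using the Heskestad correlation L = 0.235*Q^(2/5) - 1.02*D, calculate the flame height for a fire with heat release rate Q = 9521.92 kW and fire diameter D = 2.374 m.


Q^(2/5) = 39.038
0.235 * Q^(2/5) = 9.1740
1.02 * D = 2.4215
L = 6.7525 m

6.7525 m


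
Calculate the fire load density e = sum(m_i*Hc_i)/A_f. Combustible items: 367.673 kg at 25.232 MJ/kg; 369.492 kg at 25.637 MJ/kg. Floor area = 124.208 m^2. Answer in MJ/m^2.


Total energy = 367.673*25.232 + 369.492*25.637
= 9277.125 + 9472.666
= 18749.79 MJ
e = 18749.79 / 124.208 = 150.95 MJ/m^2

150.95 MJ/m^2


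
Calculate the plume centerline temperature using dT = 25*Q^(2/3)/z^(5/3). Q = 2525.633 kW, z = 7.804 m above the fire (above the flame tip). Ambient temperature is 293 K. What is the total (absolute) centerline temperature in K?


Q^(2/3) = 185.46
z^(5/3) = 30.704
dT = 25 * 185.46 / 30.704 = 151.01 K
T = 293 + 151.01 = 444.01 K

444.01 K


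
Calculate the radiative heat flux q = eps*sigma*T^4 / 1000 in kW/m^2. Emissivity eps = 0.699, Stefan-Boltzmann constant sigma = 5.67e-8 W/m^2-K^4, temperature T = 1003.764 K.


T^4 = 1.0151e+12
q = 0.699 * 5.67e-8 * 1.0151e+12 / 1000 = 40.233 kW/m^2

40.233 kW/m^2


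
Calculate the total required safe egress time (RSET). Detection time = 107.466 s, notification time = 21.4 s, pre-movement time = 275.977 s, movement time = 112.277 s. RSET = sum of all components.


Total = 107.466 + 21.4 + 275.977 + 112.277 = 517.12 s

517.12 s


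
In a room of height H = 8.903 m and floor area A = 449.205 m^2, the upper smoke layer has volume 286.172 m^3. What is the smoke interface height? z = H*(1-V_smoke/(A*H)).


V/(A*H) = 0.071556
1 - 0.071556 = 0.92844
z = 8.903 * 0.92844 = 8.2659 m

8.2659 m


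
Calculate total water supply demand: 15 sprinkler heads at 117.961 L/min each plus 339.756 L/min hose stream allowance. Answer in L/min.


Sprinkler demand = 15 * 117.961 = 1769.415 L/min
Total = 1769.415 + 339.756 = 2109.171 L/min

2109.171 L/min


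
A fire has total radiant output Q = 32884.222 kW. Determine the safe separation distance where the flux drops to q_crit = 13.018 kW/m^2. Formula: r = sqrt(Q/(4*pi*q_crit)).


4*pi*q_crit = 163.59
Q/(4*pi*q_crit) = 201.02
r = sqrt(201.02) = 14.178 m

14.178 m


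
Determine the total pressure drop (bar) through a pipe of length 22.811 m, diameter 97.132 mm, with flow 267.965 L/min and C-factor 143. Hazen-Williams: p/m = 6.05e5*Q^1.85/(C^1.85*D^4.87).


Q^1.85 = 31042
C^1.85 = 9713.4
D^4.87 = 4.7693e+09
p/m = 0.00040539 bar/m
p_total = 0.00040539 * 22.811 = 0.0092474 bar

0.0092474 bar


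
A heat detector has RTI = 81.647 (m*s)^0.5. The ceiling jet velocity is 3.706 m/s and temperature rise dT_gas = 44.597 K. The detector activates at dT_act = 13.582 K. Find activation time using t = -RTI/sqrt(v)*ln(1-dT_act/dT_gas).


dT_act/dT_gas = 0.30455
ln(1 - 0.30455) = -0.36320
t = -81.647 / sqrt(3.706) * -0.36320 = 15.404 s

15.404 s


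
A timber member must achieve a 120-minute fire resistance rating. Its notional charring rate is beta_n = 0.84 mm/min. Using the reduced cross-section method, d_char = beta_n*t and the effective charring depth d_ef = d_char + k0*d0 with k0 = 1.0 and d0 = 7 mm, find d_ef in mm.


d_char = 0.84 * 120 = 100.8 mm
d_ef = 100.8 + 1.0*7 = 107.8 mm

107.8 mm


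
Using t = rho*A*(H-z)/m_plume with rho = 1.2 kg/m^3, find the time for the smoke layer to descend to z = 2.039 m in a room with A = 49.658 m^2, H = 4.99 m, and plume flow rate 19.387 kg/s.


H - z = 2.951 m
t = 1.2 * 49.658 * 2.951 / 19.387 = 9.0705 s

9.0705 s


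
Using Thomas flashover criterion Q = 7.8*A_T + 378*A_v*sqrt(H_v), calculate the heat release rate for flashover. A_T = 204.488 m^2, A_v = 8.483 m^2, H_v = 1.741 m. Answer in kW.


7.8*A_T = 1595.0
sqrt(H_v) = 1.3195
378*A_v*sqrt(H_v) = 4231.0
Q = 1595.0 + 4231.0 = 5826.0 kW

5826.0 kW


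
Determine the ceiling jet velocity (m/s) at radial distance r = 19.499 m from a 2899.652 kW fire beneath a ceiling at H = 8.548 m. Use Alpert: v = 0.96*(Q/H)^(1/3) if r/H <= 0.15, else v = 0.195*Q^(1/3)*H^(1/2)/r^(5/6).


r/H = 19.499 / 8.548 = 2.2811
r/H > 0.15, so v = 0.195*Q^(1/3)*H^(1/2)/r^(5/6)
Q^(1/3) = 14.260
H^(1/2) = 2.9237
r^(5/6) = 11.885
v = 0.195 * 14.260 * 2.9237 / 11.885 = 0.68402 m/s

0.68402 m/s


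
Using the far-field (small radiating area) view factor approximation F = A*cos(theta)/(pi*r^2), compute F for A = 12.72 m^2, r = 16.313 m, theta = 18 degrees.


cos(18 deg) = 0.95106
pi*r^2 = 836.02
F = 12.72 * 0.95106 / 836.02 = 0.014470

0.014470


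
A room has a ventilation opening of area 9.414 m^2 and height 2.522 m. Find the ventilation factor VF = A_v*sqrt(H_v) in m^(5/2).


sqrt(H_v) = 1.5881
VF = 9.414 * 1.5881 = 14.950 m^(5/2)

14.950 m^(5/2)


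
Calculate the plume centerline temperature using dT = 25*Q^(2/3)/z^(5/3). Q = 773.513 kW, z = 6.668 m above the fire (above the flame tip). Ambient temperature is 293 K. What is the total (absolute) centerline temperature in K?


Q^(2/3) = 84.265
z^(5/3) = 23.623
dT = 25 * 84.265 / 23.623 = 89.178 K
T = 293 + 89.178 = 382.18 K

382.18 K


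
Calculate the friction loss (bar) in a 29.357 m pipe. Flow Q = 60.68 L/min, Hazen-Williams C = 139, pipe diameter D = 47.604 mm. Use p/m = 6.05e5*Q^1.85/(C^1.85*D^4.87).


Q^1.85 = 1989.0
C^1.85 = 9216.7
D^4.87 = 1.4795e+08
p/m = 0.00088245 bar/m
p_total = 0.00088245 * 29.357 = 0.025906 bar

0.025906 bar


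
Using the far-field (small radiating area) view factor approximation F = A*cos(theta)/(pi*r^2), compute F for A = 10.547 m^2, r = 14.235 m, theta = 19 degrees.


cos(19 deg) = 0.94552
pi*r^2 = 636.60
F = 10.547 * 0.94552 / 636.60 = 0.015665

0.015665


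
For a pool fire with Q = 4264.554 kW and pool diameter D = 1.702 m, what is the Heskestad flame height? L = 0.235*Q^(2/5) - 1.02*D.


Q^(2/5) = 28.311
0.235 * Q^(2/5) = 6.6530
1.02 * D = 1.7360
L = 4.9170 m

4.9170 m


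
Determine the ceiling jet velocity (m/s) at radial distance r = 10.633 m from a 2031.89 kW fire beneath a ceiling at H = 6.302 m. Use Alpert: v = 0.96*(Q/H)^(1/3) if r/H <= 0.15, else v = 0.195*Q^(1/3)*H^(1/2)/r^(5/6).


r/H = 10.633 / 6.302 = 1.6872
r/H > 0.15, so v = 0.195*Q^(1/3)*H^(1/2)/r^(5/6)
Q^(1/3) = 12.666
H^(1/2) = 2.5104
r^(5/6) = 7.1705
v = 0.195 * 12.666 * 2.5104 / 7.1705 = 0.86469 m/s

0.86469 m/s


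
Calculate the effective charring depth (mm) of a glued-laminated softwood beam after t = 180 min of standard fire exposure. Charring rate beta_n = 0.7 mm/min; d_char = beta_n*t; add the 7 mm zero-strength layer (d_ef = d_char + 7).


d_char = 0.7 * 180 = 126 mm
d_ef = 126 + 1.0*7 = 133 mm

133 mm


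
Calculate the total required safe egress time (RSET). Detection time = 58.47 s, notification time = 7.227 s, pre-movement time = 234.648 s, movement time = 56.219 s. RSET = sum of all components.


Total = 58.47 + 7.227 + 234.648 + 56.219 = 356.564 s

356.564 s


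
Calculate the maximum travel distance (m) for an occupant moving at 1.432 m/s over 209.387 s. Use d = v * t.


d = 1.432 * 209.387 = 299.84 m

299.84 m


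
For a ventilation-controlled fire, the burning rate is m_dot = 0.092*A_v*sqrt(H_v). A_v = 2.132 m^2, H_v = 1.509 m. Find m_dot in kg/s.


sqrt(H_v) = 1.2284
m_dot = 0.092 * 2.132 * 1.2284 = 0.24095 kg/s

0.24095 kg/s


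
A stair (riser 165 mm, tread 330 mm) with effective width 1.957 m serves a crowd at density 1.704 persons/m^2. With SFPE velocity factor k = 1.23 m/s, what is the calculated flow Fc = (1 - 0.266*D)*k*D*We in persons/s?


1 - 0.266*D = 1 - 0.266*1.704 = 0.54674
Fs = 0.54674 * 1.23 * 1.704 = 1.1459 persons/(s*m)
Fc = 1.1459 * 1.957 = 2.2426 persons/s

2.2426 persons/s


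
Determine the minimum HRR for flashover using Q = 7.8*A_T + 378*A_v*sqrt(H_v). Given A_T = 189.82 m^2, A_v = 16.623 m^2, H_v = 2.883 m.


7.8*A_T = 1480.596
sqrt(H_v) = 1.6979
378*A_v*sqrt(H_v) = 10669
Q = 1480.596 + 10669 = 12150 kW

12150 kW


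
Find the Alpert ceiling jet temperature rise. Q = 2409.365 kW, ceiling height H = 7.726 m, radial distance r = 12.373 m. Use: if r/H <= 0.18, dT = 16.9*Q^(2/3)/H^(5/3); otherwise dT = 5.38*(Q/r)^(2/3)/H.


r/H = 12.373 / 7.726 = 1.6015
r/H > 0.18, so dT = 5.38*(Q/r)^(2/3)/H
Q/r = 194.73
(Q/r)^(2/3) = 33.596
dT = 5.38 * 33.596 / 7.726 = 23.394 K

23.394 K


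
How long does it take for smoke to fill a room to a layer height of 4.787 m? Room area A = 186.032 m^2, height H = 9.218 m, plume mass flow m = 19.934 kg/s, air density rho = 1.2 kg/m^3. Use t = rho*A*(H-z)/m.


H - z = 4.431 m
t = 1.2 * 186.032 * 4.431 / 19.934 = 49.622 s

49.622 s


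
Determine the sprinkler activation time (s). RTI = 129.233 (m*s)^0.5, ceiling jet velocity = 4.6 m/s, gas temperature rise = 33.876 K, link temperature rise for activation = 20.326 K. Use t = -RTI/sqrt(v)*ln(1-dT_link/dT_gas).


dT_link/dT_gas = 0.60001
ln(1 - 0.60001) = -0.91632
t = -129.233 / sqrt(4.6) * -0.91632 = 55.213 s

55.213 s


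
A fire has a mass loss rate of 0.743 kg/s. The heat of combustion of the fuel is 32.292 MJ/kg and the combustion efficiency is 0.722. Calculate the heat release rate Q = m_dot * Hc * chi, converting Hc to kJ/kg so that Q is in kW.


Hc = 32.292 MJ/kg = 32.292 * 1000 kJ/kg = 32292 kJ/kg
Q = 0.743 kg/s * 32292 kJ/kg * 0.722 = 17323 kW

17323 kW


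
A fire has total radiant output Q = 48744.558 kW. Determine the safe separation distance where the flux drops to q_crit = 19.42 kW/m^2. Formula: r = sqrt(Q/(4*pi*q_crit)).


4*pi*q_crit = 244.04
Q/(4*pi*q_crit) = 199.74
r = sqrt(199.74) = 14.133 m

14.133 m


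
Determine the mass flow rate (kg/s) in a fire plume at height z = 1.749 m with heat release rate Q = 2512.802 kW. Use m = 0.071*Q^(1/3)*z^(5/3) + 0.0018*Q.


Q^(1/3) = 13.595
z^(5/3) = 2.5389
First term = 0.071 * 13.595 * 2.5389 = 2.4507
Second term = 0.0018 * 2512.802 = 4.5230
m = 6.9738 kg/s

6.9738 kg/s


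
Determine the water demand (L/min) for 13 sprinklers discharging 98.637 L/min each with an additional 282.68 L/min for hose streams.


Sprinkler demand = 13 * 98.637 = 1282.281 L/min
Total = 1282.281 + 282.68 = 1564.961 L/min

1564.961 L/min


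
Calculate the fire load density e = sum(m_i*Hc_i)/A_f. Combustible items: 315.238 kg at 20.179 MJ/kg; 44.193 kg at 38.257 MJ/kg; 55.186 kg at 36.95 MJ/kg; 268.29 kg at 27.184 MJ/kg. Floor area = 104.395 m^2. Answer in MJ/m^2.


Total energy = 315.238*20.179 + 44.193*38.257 + 55.186*36.95 + 268.29*27.184
= 6361.188 + 1690.692 + 2039.123 + 7293.195
= 17384.20 MJ
e = 17384.20 / 104.395 = 166.52 MJ/m^2

166.52 MJ/m^2


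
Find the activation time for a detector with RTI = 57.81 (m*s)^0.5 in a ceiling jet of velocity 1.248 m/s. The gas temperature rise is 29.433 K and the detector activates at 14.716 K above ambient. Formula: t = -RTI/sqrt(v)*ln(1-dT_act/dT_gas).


dT_act/dT_gas = 0.49998
ln(1 - 0.49998) = -0.69311
t = -57.81 / sqrt(1.248) * -0.69311 = 35.867 s

35.867 s


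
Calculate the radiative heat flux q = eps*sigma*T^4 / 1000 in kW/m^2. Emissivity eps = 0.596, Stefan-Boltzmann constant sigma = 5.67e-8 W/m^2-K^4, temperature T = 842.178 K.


T^4 = 5.0306e+11
q = 0.596 * 5.67e-8 * 5.0306e+11 / 1000 = 17.000 kW/m^2

17.000 kW/m^2


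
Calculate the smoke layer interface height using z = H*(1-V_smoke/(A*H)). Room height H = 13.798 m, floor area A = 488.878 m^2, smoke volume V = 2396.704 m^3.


V/(A*H) = 0.35530
1 - 0.35530 = 0.64470
z = 13.798 * 0.64470 = 8.8955 m

8.8955 m


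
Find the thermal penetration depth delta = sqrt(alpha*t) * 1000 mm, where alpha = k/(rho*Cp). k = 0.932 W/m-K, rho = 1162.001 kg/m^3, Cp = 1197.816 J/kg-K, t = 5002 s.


alpha = 0.932 / (1162.001 * 1197.816) = 6.6961e-07 m^2/s
alpha * t = 0.0033494
delta = sqrt(0.0033494) * 1000 = 57.874 mm

57.874 mm


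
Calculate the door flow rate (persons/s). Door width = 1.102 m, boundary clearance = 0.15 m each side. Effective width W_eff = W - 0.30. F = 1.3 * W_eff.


W_eff = 1.102 - 0.30 = 0.802 m
F = 1.3 * 0.802 = 1.0426 persons/s

1.0426 persons/s


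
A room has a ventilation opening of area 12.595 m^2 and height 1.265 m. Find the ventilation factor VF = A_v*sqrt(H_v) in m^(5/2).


sqrt(H_v) = 1.1247
VF = 12.595 * 1.1247 = 14.166 m^(5/2)

14.166 m^(5/2)


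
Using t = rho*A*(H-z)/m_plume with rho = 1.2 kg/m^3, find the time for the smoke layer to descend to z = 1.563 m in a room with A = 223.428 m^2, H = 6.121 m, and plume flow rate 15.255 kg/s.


H - z = 4.558 m
t = 1.2 * 223.428 * 4.558 / 15.255 = 80.109 s

80.109 s


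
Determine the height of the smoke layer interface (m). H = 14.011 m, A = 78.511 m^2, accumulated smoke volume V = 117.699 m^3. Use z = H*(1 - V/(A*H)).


V/(A*H) = 0.10700
1 - 0.10700 = 0.89300
z = 14.011 * 0.89300 = 12.512 m

12.512 m


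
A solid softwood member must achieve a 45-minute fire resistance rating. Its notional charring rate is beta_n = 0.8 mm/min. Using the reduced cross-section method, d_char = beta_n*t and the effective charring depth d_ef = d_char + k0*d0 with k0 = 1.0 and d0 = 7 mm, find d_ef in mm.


d_char = 0.8 * 45 = 36 mm
d_ef = 36 + 1.0*7 = 43 mm

43 mm


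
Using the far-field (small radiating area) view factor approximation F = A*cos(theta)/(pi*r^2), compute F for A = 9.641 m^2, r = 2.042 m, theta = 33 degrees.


cos(33 deg) = 0.83867
pi*r^2 = 13.100
F = 9.641 * 0.83867 / 13.100 = 0.61724

0.61724


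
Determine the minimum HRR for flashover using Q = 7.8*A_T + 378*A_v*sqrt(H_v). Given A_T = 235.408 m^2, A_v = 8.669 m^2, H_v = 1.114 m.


7.8*A_T = 1836.2
sqrt(H_v) = 1.0555
378*A_v*sqrt(H_v) = 3458.6
Q = 1836.2 + 3458.6 = 5294.8 kW

5294.8 kW


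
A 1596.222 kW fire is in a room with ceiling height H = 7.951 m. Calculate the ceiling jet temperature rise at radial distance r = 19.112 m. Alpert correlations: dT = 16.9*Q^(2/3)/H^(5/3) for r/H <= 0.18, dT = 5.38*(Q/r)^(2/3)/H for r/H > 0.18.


r/H = 19.112 / 7.951 = 2.4037
r/H > 0.18, so dT = 5.38*(Q/r)^(2/3)/H
Q/r = 83.519
(Q/r)^(2/3) = 19.107
dT = 5.38 * 19.107 / 7.951 = 12.929 K

12.929 K


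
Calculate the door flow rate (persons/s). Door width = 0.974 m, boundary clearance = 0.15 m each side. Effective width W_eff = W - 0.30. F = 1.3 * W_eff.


W_eff = 0.974 - 0.30 = 0.674 m
F = 1.3 * 0.674 = 0.87620 persons/s

0.87620 persons/s


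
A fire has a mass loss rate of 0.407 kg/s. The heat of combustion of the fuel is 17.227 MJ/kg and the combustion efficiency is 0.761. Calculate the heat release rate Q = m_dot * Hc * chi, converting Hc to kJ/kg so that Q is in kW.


Hc = 17.227 MJ/kg = 17.227 * 1000 kJ/kg = 17227 kJ/kg
Q = 0.407 kg/s * 17227 kJ/kg * 0.761 = 5335.7 kW

5335.7 kW


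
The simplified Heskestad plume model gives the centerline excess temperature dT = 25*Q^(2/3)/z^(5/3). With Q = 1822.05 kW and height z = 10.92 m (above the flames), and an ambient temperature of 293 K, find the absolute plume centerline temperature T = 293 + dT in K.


Q^(2/3) = 149.18
z^(5/3) = 53.749
dT = 25 * 149.18 / 53.749 = 69.387 K
T = 293 + 69.387 = 362.39 K

362.39 K


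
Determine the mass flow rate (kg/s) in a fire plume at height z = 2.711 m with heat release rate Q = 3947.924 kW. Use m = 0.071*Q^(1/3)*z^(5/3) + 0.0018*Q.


Q^(1/3) = 15.805
z^(5/3) = 5.2709
First term = 0.071 * 15.805 * 5.2709 = 5.9147
Second term = 0.0018 * 3947.924 = 7.1063
m = 13.021 kg/s

13.021 kg/s


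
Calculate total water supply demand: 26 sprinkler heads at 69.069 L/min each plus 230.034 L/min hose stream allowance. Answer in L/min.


Sprinkler demand = 26 * 69.069 = 1795.794 L/min
Total = 1795.794 + 230.034 = 2025.828 L/min

2025.828 L/min


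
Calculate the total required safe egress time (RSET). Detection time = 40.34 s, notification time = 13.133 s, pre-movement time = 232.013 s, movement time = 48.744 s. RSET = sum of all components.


Total = 40.34 + 13.133 + 232.013 + 48.744 = 334.23 s

334.23 s


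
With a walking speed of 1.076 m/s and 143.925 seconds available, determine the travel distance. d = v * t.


d = 1.076 * 143.925 = 154.86 m

154.86 m


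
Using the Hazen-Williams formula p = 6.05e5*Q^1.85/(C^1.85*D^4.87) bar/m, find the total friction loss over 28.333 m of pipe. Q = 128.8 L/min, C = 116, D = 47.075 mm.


Q^1.85 = 8004.7
C^1.85 = 6595.5
D^4.87 = 1.4012e+08
p/m = 0.0052404 bar/m
p_total = 0.0052404 * 28.333 = 0.14848 bar

0.14848 bar


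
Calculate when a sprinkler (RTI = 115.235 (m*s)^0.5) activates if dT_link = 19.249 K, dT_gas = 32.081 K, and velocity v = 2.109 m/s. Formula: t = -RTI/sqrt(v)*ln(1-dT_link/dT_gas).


dT_link/dT_gas = 0.60001
ln(1 - 0.60001) = -0.91632
t = -115.235 / sqrt(2.109) * -0.91632 = 72.710 s

72.710 s


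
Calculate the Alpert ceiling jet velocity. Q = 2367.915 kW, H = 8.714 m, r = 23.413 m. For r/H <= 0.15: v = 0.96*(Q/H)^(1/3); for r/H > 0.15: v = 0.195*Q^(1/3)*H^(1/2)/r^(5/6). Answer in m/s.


r/H = 23.413 / 8.714 = 2.6868
r/H > 0.15, so v = 0.195*Q^(1/3)*H^(1/2)/r^(5/6)
Q^(1/3) = 13.329
H^(1/2) = 2.9519
r^(5/6) = 13.842
v = 0.195 * 13.329 * 2.9519 / 13.842 = 0.55427 m/s

0.55427 m/s


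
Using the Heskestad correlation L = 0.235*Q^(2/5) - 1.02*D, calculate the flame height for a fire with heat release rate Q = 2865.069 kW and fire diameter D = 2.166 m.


Q^(2/5) = 24.146
0.235 * Q^(2/5) = 5.6744
1.02 * D = 2.2093
L = 3.4651 m

3.4651 m


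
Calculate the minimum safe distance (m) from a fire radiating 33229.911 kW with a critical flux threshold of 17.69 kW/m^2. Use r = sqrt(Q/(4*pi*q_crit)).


4*pi*q_crit = 222.30
Q/(4*pi*q_crit) = 149.48
r = sqrt(149.48) = 12.226 m

12.226 m


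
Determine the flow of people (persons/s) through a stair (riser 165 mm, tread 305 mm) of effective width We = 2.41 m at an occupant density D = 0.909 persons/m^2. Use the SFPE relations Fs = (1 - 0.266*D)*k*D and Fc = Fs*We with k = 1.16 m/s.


1 - 0.266*D = 1 - 0.266*0.909 = 0.75821
Fs = 0.75821 * 1.16 * 0.909 = 0.79948 persons/(s*m)
Fc = 0.79948 * 2.41 = 1.9268 persons/s

1.9268 persons/s


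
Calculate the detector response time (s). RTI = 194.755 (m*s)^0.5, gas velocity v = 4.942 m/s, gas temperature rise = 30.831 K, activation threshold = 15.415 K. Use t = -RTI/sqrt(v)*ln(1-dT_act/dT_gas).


dT_act/dT_gas = 0.49998
ln(1 - 0.49998) = -0.69311
t = -194.755 / sqrt(4.942) * -0.69311 = 60.721 s

60.721 s


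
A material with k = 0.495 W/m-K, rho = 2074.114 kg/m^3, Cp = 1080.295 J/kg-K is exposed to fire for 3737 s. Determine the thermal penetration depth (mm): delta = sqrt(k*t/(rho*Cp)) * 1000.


alpha = 0.495 / (2074.114 * 1080.295) = 2.2092e-07 m^2/s
alpha * t = 0.00082557
delta = sqrt(0.00082557) * 1000 = 28.733 mm

28.733 mm


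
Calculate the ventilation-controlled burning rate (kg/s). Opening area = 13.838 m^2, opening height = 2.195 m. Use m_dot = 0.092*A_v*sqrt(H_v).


sqrt(H_v) = 1.4816
m_dot = 0.092 * 13.838 * 1.4816 = 1.8862 kg/s

1.8862 kg/s


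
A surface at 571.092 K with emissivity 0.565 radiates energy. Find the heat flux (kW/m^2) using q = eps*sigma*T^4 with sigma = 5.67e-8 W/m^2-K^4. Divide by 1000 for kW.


T^4 = 1.0637e+11
q = 0.565 * 5.67e-8 * 1.0637e+11 / 1000 = 3.4077 kW/m^2

3.4077 kW/m^2


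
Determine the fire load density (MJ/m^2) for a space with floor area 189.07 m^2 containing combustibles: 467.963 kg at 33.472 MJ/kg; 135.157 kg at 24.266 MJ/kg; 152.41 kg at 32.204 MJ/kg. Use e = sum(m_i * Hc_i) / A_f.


Total energy = 467.963*33.472 + 135.157*24.266 + 152.41*32.204
= 15663.66 + 3279.720 + 4908.212
= 23851.59 MJ
e = 23851.59 / 189.07 = 126.15 MJ/m^2

126.15 MJ/m^2


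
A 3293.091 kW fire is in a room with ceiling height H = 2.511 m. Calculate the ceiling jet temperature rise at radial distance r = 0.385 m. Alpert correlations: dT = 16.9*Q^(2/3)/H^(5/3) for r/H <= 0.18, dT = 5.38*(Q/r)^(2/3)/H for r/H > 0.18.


r/H = 0.385 / 2.511 = 0.15333
r/H <= 0.18, so dT = 16.9*Q^(2/3)/H^(5/3)
Q^(2/3) = 221.34
H^(5/3) = 4.6389
dT = 16.9 * 221.34 / 4.6389 = 806.39 K

806.39 K


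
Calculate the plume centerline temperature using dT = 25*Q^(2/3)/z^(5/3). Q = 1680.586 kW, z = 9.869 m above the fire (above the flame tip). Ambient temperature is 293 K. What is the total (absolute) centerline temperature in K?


Q^(2/3) = 141.35
z^(5/3) = 45.407
dT = 25 * 141.35 / 45.407 = 77.826 K
T = 293 + 77.826 = 370.83 K

370.83 K


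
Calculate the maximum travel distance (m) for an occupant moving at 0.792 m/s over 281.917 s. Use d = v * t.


d = 0.792 * 281.917 = 223.28 m

223.28 m


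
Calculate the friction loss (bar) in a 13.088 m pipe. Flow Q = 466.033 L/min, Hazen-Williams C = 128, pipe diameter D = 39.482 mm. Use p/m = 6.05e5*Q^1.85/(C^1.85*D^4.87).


Q^1.85 = 86411
C^1.85 = 7913.0
D^4.87 = 5.9493e+07
p/m = 0.11105 bar/m
p_total = 0.11105 * 13.088 = 1.4534 bar

1.4534 bar


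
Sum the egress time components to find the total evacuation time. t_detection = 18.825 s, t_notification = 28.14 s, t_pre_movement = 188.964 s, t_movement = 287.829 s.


Total = 18.825 + 28.14 + 188.964 + 287.829 = 523.758 s

523.758 s


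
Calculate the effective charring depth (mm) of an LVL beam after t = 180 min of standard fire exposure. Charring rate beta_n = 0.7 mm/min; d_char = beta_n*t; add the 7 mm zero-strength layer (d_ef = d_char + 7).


d_char = 0.7 * 180 = 126 mm
d_ef = 126 + 1.0*7 = 133 mm

133 mm


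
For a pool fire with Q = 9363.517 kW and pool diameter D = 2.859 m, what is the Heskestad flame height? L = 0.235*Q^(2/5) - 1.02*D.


Q^(2/5) = 38.777
0.235 * Q^(2/5) = 9.1126
1.02 * D = 2.9162
L = 6.1964 m

6.1964 m


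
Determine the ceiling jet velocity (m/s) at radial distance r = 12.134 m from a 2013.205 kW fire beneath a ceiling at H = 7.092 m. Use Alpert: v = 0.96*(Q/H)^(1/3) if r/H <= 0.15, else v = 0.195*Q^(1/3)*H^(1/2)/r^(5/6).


r/H = 12.134 / 7.092 = 1.7109
r/H > 0.15, so v = 0.195*Q^(1/3)*H^(1/2)/r^(5/6)
Q^(1/3) = 12.627
H^(1/2) = 2.6631
r^(5/6) = 8.0045
v = 0.195 * 12.627 * 2.6631 / 8.0045 = 0.81918 m/s

0.81918 m/s


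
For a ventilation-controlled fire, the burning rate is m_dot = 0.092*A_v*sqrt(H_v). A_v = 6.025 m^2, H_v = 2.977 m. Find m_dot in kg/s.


sqrt(H_v) = 1.7254
m_dot = 0.092 * 6.025 * 1.7254 = 0.95639 kg/s

0.95639 kg/s


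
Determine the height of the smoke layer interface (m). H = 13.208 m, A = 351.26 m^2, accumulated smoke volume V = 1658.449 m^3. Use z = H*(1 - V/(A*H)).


V/(A*H) = 0.35747
1 - 0.35747 = 0.64253
z = 13.208 * 0.64253 = 8.4866 m

8.4866 m


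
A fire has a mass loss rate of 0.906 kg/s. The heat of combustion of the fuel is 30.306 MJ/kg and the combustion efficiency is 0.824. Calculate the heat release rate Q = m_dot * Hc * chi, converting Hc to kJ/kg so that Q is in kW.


Hc = 30.306 MJ/kg = 30.306 * 1000 kJ/kg = 30306 kJ/kg
Q = 0.906 kg/s * 30306 kJ/kg * 0.824 = 22625 kW

22625 kW


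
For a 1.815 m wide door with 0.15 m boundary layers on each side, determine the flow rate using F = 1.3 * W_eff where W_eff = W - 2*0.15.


W_eff = 1.815 - 0.30 = 1.515 m
F = 1.3 * 1.515 = 1.9695 persons/s

1.9695 persons/s


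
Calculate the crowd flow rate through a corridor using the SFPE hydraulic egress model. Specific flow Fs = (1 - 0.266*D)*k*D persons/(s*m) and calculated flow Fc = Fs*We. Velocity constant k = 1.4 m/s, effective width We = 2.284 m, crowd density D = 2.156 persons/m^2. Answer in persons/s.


1 - 0.266*D = 1 - 0.266*2.156 = 0.42650
Fs = 0.42650 * 1.4 * 2.156 = 1.2874 persons/(s*m)
Fc = 1.2874 * 2.284 = 2.9403 persons/s

2.9403 persons/s


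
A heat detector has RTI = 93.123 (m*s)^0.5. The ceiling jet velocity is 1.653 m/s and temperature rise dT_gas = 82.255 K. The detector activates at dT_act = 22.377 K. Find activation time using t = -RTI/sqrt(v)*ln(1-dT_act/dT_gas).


dT_act/dT_gas = 0.27204
ln(1 - 0.27204) = -0.31752
t = -93.123 / sqrt(1.653) * -0.31752 = 22.998 s

22.998 s


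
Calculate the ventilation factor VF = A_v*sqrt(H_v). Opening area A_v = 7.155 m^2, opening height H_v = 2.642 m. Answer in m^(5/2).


sqrt(H_v) = 1.6254
VF = 7.155 * 1.6254 = 11.630 m^(5/2)

11.630 m^(5/2)


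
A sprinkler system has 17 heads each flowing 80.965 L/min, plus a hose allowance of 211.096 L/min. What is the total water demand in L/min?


Sprinkler demand = 17 * 80.965 = 1376.405 L/min
Total = 1376.405 + 211.096 = 1587.501 L/min

1587.501 L/min


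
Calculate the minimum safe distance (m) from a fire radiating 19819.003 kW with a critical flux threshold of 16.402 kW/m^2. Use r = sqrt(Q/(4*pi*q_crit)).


4*pi*q_crit = 206.11
Q/(4*pi*q_crit) = 96.156
r = sqrt(96.156) = 9.8059 m

9.8059 m


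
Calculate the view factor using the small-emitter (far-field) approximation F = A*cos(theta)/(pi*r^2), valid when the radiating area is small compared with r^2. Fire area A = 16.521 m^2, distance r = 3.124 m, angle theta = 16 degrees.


cos(16 deg) = 0.96126
pi*r^2 = 30.660
F = 16.521 * 0.96126 / 30.660 = 0.51797

0.51797


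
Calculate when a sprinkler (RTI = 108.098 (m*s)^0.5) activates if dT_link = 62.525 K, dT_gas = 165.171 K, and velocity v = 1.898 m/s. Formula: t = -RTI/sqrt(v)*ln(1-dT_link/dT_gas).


dT_link/dT_gas = 0.37855
ln(1 - 0.37855) = -0.47570
t = -108.098 / sqrt(1.898) * -0.47570 = 37.325 s

37.325 s


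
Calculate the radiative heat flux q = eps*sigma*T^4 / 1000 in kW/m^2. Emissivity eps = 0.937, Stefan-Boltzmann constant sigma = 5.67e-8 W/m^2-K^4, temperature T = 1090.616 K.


T^4 = 1.4148e+12
q = 0.937 * 5.67e-8 * 1.4148e+12 / 1000 = 75.164 kW/m^2

75.164 kW/m^2


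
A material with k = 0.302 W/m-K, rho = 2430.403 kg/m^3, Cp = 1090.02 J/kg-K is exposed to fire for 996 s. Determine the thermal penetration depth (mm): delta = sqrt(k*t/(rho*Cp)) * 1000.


alpha = 0.302 / (2430.403 * 1090.02) = 1.1400e-07 m^2/s
alpha * t = 0.00011354
delta = sqrt(0.00011354) * 1000 = 10.656 mm

10.656 mm


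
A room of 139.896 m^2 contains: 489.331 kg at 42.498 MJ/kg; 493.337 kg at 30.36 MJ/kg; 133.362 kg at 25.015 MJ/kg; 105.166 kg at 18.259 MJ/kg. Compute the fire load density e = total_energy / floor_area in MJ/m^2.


Total energy = 489.331*42.498 + 493.337*30.36 + 133.362*25.015 + 105.166*18.259
= 20795.59 + 14977.71 + 3336.050 + 1920.226
= 41029.58 MJ
e = 41029.58 / 139.896 = 293.29 MJ/m^2

293.29 MJ/m^2


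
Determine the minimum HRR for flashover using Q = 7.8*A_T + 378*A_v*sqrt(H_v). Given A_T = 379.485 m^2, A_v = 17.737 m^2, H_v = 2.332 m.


7.8*A_T = 2959.983
sqrt(H_v) = 1.5271
378*A_v*sqrt(H_v) = 10238
Q = 2959.983 + 10238 = 13198 kW

13198 kW


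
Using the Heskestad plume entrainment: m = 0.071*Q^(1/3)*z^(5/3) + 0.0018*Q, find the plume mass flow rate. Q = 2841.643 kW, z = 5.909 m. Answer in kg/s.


Q^(1/3) = 14.164
z^(5/3) = 19.313
First term = 0.071 * 14.164 * 19.313 = 19.422
Second term = 0.0018 * 2841.643 = 5.1150
m = 24.537 kg/s

24.537 kg/s


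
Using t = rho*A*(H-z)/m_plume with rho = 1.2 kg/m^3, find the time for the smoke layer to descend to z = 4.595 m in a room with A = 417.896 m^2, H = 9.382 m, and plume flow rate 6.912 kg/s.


H - z = 4.787 m
t = 1.2 * 417.896 * 4.787 / 6.912 = 347.30 s

347.30 s


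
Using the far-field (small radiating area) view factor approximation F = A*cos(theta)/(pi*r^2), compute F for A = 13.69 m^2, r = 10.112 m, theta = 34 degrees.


cos(34 deg) = 0.82904
pi*r^2 = 321.24
F = 13.69 * 0.82904 / 321.24 = 0.035331

0.035331


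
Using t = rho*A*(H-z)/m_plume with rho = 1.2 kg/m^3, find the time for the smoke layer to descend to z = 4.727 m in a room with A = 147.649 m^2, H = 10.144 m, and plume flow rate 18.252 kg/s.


H - z = 5.417 m
t = 1.2 * 147.649 * 5.417 / 18.252 = 52.585 s

52.585 s


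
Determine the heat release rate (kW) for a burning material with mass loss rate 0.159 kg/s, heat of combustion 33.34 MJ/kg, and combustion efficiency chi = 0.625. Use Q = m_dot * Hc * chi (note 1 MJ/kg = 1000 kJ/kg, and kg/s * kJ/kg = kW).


Hc = 33.34 MJ/kg = 33.34 * 1000 kJ/kg = 33340 kJ/kg
Q = 0.159 kg/s * 33340 kJ/kg * 0.625 = 3313.2 kW

3313.2 kW


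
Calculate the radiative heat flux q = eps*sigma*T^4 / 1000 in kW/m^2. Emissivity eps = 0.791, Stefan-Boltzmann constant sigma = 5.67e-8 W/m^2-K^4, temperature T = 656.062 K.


T^4 = 1.8526e+11
q = 0.791 * 5.67e-8 * 1.8526e+11 / 1000 = 8.3088 kW/m^2

8.3088 kW/m^2


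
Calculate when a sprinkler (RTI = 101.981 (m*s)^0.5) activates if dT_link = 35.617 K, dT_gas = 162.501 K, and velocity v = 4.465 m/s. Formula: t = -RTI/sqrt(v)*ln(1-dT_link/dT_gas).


dT_link/dT_gas = 0.21918
ln(1 - 0.21918) = -0.24741
t = -101.981 / sqrt(4.465) * -0.24741 = 11.941 s

11.941 s


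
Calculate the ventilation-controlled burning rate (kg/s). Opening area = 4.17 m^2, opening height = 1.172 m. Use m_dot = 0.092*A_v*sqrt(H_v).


sqrt(H_v) = 1.0826
m_dot = 0.092 * 4.17 * 1.0826 = 0.41532 kg/s

0.41532 kg/s


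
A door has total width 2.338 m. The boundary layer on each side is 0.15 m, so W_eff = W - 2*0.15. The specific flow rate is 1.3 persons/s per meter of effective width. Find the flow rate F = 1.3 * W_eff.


W_eff = 2.338 - 0.30 = 2.038 m
F = 1.3 * 2.038 = 2.6494 persons/s

2.6494 persons/s


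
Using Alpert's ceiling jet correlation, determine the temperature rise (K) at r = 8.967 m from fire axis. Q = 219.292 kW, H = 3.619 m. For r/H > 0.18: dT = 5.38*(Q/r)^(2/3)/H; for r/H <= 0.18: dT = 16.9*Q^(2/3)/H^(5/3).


r/H = 8.967 / 3.619 = 2.4778
r/H > 0.18, so dT = 5.38*(Q/r)^(2/3)/H
Q/r = 24.455
(Q/r)^(2/3) = 8.4253
dT = 5.38 * 8.4253 / 3.619 = 12.525 K

12.525 K


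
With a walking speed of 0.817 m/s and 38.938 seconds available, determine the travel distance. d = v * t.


d = 0.817 * 38.938 = 31.812 m

31.812 m


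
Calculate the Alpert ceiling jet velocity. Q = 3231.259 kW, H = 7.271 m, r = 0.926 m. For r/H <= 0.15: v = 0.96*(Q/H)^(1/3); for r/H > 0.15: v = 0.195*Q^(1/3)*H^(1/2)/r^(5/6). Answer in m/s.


r/H = 0.926 / 7.271 = 0.12736
r/H <= 0.15, so v = 0.96*(Q/H)^(1/3)
Q/H = 444.40
(Q/H)^(1/3) = 7.6312
v = 0.96 * 7.6312 = 7.3259 m/s

7.3259 m/s


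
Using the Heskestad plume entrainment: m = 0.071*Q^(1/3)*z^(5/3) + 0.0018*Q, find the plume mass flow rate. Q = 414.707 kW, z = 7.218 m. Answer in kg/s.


Q^(1/3) = 7.4573
z^(5/3) = 26.958
First term = 0.071 * 7.4573 * 26.958 = 14.274
Second term = 0.0018 * 414.707 = 0.74647
m = 15.020 kg/s

15.020 kg/s


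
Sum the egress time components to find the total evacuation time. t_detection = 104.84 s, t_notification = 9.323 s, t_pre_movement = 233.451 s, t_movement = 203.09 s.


Total = 104.84 + 9.323 + 233.451 + 203.09 = 550.704 s

550.704 s


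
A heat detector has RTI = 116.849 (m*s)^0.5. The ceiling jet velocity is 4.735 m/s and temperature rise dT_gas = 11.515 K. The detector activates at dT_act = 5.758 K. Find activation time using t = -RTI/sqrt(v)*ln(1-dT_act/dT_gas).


dT_act/dT_gas = 0.50004
ln(1 - 0.50004) = -0.69323
t = -116.849 / sqrt(4.735) * -0.69323 = 37.226 s

37.226 s


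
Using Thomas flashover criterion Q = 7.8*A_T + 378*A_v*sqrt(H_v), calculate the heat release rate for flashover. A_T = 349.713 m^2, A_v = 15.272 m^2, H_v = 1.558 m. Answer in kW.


7.8*A_T = 2727.8
sqrt(H_v) = 1.2482
378*A_v*sqrt(H_v) = 7205.6
Q = 2727.8 + 7205.6 = 9933.4 kW

9933.4 kW


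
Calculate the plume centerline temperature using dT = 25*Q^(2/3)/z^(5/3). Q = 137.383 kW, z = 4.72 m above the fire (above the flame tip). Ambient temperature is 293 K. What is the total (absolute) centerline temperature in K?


Q^(2/3) = 26.625
z^(5/3) = 13.281
dT = 25 * 26.625 / 13.281 = 50.118 K
T = 293 + 50.118 = 343.12 K

343.12 K


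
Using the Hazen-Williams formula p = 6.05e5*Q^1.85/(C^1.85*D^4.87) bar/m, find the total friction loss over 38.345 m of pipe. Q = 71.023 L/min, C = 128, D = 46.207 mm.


Q^1.85 = 2661.3
C^1.85 = 7913.0
D^4.87 = 1.2798e+08
p/m = 0.0015899 bar/m
p_total = 0.0015899 * 38.345 = 0.060966 bar

0.060966 bar


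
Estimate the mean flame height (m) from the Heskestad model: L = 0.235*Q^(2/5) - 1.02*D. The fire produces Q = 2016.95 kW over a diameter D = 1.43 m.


Q^(2/5) = 20.984
0.235 * Q^(2/5) = 4.9311
1.02 * D = 1.4586
L = 3.4725 m

3.4725 m


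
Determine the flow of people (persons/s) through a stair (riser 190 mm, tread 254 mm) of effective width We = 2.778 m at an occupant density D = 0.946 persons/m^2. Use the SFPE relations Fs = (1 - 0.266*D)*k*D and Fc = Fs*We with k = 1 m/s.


1 - 0.266*D = 1 - 0.266*0.946 = 0.74836
Fs = 0.74836 * 1 * 0.946 = 0.70795 persons/(s*m)
Fc = 0.70795 * 2.778 = 1.9667 persons/s

1.9667 persons/s


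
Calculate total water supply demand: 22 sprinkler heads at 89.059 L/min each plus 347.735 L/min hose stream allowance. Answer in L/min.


Sprinkler demand = 22 * 89.059 = 1959.298 L/min
Total = 1959.298 + 347.735 = 2307.033 L/min

2307.033 L/min


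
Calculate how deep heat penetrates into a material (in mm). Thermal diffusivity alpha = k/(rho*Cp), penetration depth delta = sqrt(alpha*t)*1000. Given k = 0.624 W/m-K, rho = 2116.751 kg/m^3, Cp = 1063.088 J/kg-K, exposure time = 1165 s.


alpha = 0.624 / (2116.751 * 1063.088) = 2.7730e-07 m^2/s
alpha * t = 0.00032305
delta = sqrt(0.00032305) * 1000 = 17.974 mm

17.974 mm


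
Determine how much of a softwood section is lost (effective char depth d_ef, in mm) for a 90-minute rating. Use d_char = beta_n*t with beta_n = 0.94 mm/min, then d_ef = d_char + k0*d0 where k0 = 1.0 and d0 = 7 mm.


d_char = 0.94 * 90 = 84.6 mm
d_ef = 84.6 + 1.0*7 = 91.6 mm

91.6 mm
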